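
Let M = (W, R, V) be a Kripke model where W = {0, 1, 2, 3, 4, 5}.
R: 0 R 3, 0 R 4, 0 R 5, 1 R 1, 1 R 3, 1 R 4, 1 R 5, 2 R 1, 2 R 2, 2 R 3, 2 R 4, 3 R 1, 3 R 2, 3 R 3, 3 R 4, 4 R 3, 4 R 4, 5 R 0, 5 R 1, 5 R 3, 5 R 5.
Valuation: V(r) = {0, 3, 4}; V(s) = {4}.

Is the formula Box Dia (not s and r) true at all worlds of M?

Yes

Let φ = Box Dia (not s and r). Evaluate φ at each world:
  0 (successors {3, 4, 5}): φ is true.
  1 (successors {1, 3, 4, 5}): φ is true.
  2 (successors {1, 2, 3, 4}): φ is true.
  3 (successors {1, 2, 3, 4}): φ is true.
  4 (successors {3, 4}): φ is true.
  5 (successors {0, 1, 3, 5}): φ is true.
For instance, at 5:
  At 5: Box Dia (not s and r) requires Dia (not s and r) at every successor {0, 1, 3, 5}.
    At 0: Dia (not s and r) is true.
    At 1: Dia (not s and r) is true.
    At 3: Dia (not s and r) is true.
    At 5: Dia (not s and r) is true.
  So Box Dia (not s and r) is true at 5.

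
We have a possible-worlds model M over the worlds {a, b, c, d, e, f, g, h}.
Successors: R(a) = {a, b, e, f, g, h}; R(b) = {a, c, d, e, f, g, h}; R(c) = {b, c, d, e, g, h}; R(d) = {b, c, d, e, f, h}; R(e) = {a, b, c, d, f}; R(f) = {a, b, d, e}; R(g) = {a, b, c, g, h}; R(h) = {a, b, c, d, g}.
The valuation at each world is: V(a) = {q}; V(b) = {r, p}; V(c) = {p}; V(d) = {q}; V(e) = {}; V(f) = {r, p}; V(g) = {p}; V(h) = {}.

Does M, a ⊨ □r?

No

Recall that □ψ holds at a world iff ψ holds at every accessible world, and ◇ψ holds iff ψ holds at some accessible world.
At a: □r requires r at every successor {a, b, e, f, g, h}.
  r fails at a, so □r is false at a.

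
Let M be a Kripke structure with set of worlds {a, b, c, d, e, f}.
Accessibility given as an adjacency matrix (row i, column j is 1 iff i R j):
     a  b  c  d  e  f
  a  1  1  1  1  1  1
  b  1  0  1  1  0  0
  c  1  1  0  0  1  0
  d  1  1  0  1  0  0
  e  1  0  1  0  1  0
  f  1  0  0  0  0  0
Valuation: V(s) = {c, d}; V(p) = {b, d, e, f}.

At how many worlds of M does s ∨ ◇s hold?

Let φ = s ∨ ◇s. Evaluate φ at each world:
  a (successors {a, b, c, d, e, f}): φ is true.
  b (successors {a, c, d}): φ is true.
  c (successors {a, b, e}): φ is true.
  d (successors {a, b, d}): φ is true.
  e (successors {a, c, e}): φ is true.
  f (successors {a}): φ is false.
For instance, at b:
  At b: s is false, ◇s is true, so s ∨ ◇s is true.
    At b: ◇s requires s at some successor in {a, c, d}.
      s holds at c, so ◇s is true at b.
Satisfying worlds: {a, b, c, d, e}

5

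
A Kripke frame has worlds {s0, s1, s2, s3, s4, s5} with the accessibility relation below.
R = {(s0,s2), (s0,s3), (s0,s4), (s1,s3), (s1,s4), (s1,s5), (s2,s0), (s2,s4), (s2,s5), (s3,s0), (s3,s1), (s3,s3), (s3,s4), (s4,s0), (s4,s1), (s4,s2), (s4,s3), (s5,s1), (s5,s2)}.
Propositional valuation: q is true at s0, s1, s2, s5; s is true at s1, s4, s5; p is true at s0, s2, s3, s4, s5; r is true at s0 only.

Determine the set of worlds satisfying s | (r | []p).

s0, s1, s2, s4, s5

Let φ = s | (r | []p). Evaluate φ at each world:
  s0 (successors {s2, s3, s4}): φ is true.
  s1 (successors {s3, s4, s5}): φ is true.
  s2 (successors {s0, s4, s5}): φ is true.
  s3 (successors {s0, s1, s3, s4}): φ is false.
  s4 (successors {s0, s1, s2, s3}): φ is true.
  s5 (successors {s1, s2}): φ is true.
For instance, at s4:
  At s4: s is true, r | []p is false, so s | (r | []p) is true.
    At s4: r is false, []p is false, so r | []p is false.
      At s4: []p requires p at every successor {s0, s1, s2, s3}.
        p fails at s1, so []p is false at s4.
Satisfying worlds: {s0, s1, s2, s4, s5}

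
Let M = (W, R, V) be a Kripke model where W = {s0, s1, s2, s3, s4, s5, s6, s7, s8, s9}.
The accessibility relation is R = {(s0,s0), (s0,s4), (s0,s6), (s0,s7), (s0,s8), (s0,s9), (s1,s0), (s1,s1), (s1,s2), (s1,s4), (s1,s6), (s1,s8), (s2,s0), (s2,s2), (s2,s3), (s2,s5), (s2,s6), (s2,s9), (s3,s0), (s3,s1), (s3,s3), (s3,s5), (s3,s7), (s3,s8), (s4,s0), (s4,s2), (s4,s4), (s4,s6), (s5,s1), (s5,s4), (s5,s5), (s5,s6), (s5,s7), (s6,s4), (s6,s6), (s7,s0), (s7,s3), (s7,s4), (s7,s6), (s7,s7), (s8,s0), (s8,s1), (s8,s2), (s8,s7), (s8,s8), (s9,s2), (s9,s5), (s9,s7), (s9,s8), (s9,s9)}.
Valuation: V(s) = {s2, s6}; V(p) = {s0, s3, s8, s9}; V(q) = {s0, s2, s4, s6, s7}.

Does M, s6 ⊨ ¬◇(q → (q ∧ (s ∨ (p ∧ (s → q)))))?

Recall that ◇ψ holds at a world iff ψ holds at some accessible world.
At s6: ◇(q → (q ∧ (s ∨ (p ∧ (s → q))))) is true, so ¬◇(q → (q ∧ (s ∨ (p ∧ (s → q))))) is false.
  At s6: ◇(q → (q ∧ (s ∨ (p ∧ (s → q))))) requires q → (q ∧ (s ∨ (p ∧ (s → q)))) at some successor in {s4, s6}.
    q → (q ∧ (s ∨ (p ∧ (s → q)))) holds at s6, so ◇(q → (q ∧ (s ∨ (p ∧ (s → q))))) is true at s6.

No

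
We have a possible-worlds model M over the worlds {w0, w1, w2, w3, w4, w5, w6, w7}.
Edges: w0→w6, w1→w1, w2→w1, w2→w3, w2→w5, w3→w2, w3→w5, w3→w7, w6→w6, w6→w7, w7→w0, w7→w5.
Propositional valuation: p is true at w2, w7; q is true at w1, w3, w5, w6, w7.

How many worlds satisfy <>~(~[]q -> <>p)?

Let φ = <>~(~[]q -> <>p). Evaluate φ at each world:
  w0 (successors {w6}): φ is false.
  w1 (successors {w1}): φ is false.
  w2 (successors {w1, w3, w5}): φ is false.
  w3 (successors {w2, w5, w7}): φ is true.
  w4 (successors ∅): φ is false.
  w5 (successors ∅): φ is false.
  w6 (successors {w6, w7}): φ is true.
  w7 (successors {w0, w5}): φ is false.
For instance, at w2:
  At w2: <>~(~[]q -> <>p) requires ~(~[]q -> <>p) at some successor in {w1, w3, w5}.
    At w1: ~(~[]q -> <>p) is false.
    At w3: ~(~[]q -> <>p) is false.
    At w5: ~(~[]q -> <>p) is false.
  So <>~(~[]q -> <>p) is false at w2.
Satisfying worlds: {w3, w6}

2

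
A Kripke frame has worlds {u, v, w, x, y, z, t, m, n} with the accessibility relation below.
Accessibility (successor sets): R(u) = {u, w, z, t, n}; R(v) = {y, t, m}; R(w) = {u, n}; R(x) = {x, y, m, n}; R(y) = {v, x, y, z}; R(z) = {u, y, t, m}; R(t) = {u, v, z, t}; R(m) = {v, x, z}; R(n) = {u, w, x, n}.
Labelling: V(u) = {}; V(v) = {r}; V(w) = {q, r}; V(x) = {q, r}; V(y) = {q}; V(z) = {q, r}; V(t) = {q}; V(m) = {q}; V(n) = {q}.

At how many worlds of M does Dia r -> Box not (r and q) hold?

Recall that Box ψ holds at a world iff ψ holds at every accessible world, and Dia ψ holds iff ψ holds at some accessible world.
Let φ = Dia r -> Box not (r and q). Evaluate φ at each world:
  u (successors {u, w, z, t, n}): φ is false.
  v (successors {y, t, m}): φ is true.
  w (successors {u, n}): φ is true.
  x (successors {x, y, m, n}): φ is false.
  y (successors {v, x, y, z}): φ is false.
  z (successors {u, y, t, m}): φ is true.
  t (successors {u, v, z, t}): φ is false.
  m (successors {v, x, z}): φ is false.
  n (successors {u, w, x, n}): φ is false.
For instance, at n:
  At n: Dia r is true, Box not (r and q) is false, so Dia r -> Box not (r and q) is false.
    At n: Dia r requires r at some successor in {u, w, x, n}.
      r holds at w, so Dia r is true at n.
    At n: Box not (r and q) requires not (r and q) at every successor {u, w, x, n}.
      not (r and q) fails at w, so Box not (r and q) is false at n.
Satisfying worlds: {v, w, z}

3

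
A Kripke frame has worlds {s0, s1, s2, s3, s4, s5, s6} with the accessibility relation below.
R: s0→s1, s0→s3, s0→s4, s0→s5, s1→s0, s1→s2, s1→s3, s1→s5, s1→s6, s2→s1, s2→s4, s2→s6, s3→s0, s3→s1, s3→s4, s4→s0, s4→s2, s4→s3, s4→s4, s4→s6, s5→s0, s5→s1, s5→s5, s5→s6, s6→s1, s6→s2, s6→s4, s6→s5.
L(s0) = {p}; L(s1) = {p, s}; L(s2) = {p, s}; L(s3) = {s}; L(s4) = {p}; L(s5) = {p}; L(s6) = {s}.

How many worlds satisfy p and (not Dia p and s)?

Recall that Dia ψ holds at a world iff ψ holds at some accessible world.
Let φ = p and (not Dia p and s). Evaluate φ at each world:
  s0 (successors {s1, s3, s4, s5}): φ is false.
  s1 (successors {s0, s2, s3, s5, s6}): φ is false.
  s2 (successors {s1, s4, s6}): φ is false.
  s3 (successors {s0, s1, s4}): φ is false.
  s4 (successors {s0, s2, s3, s4, s6}): φ is false.
  s5 (successors {s0, s1, s5, s6}): φ is false.
  s6 (successors {s1, s2, s4, s5}): φ is false.
For instance, at s1:
  At s1: p is true, not Dia p and s is false, so p and (not Dia p and s) is false.
    At s1: not Dia p is false, s is true, so not Dia p and s is false.
      At s1: Dia p is true, so not Dia p is false.
Satisfying worlds: none.

0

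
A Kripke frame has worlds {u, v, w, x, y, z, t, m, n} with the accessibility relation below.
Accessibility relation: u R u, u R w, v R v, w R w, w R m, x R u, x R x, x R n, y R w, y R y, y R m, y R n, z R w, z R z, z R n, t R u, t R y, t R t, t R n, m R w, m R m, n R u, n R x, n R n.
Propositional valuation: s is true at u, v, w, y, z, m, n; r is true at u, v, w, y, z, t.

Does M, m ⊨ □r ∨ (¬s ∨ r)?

No

At m: □r is false, ¬s ∨ r is false, so □r ∨ (¬s ∨ r) is false.
  At m: □r requires r at every successor {w, m}.
    r fails at m, so □r is false at m.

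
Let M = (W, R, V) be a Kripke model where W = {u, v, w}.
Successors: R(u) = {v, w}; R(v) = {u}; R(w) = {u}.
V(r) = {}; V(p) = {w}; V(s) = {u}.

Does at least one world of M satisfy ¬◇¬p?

Let φ = ¬◇¬p. Evaluate φ at each world:
  u (successors {v, w}): φ is false.
  v (successors {u}): φ is false.
  w (successors {u}): φ is false.
For instance, at w:
  At w: ◇¬p is true, so ¬◇¬p is false.
    At w: ◇¬p requires ¬p at some successor in {u}.
      ¬p holds at u, so ◇¬p is true at w.

No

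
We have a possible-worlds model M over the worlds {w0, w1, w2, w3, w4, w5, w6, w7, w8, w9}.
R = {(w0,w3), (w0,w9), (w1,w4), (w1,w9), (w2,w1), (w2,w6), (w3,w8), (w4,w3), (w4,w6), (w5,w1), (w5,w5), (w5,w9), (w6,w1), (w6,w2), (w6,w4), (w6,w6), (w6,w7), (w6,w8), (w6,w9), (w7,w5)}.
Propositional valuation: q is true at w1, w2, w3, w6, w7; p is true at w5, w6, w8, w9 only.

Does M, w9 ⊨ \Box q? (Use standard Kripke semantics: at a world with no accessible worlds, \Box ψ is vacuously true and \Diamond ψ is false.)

At w9: no accessible worlds, so \Box q holds vacuously.

Yes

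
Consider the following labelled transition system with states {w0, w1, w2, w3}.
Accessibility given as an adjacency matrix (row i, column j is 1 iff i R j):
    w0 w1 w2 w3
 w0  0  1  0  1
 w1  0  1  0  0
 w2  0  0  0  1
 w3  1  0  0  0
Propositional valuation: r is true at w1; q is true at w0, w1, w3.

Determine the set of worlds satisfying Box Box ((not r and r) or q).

Let φ = Box Box ((not r and r) or q). Evaluate φ at each world:
  w0 (successors {w1, w3}): φ is true.
  w1 (successors {w1}): φ is true.
  w2 (successors {w3}): φ is true.
  w3 (successors {w0}): φ is true.
For instance, at w1:
  At w1: Box Box ((not r and r) or q) requires Box ((not r and r) or q) at every successor {w1}.
      At w1: Box ((not r and r) or q) requires (not r and r) or q at every successor {w1}.
        At w1: (not r and r) or q is true.
      So Box ((not r and r) or q) is true at w1.
  So Box Box ((not r and r) or q) is true at w1.
Satisfying worlds: {w0, w1, w2, w3}

w0, w1, w2, w3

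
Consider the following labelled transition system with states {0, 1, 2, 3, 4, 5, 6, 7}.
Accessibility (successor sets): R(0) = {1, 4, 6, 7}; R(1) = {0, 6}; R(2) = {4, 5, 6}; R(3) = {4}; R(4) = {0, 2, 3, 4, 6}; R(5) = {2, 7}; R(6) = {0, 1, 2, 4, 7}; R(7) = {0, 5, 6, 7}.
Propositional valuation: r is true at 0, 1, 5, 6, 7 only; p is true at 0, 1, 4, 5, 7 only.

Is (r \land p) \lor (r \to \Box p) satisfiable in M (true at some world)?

Recall that \Box ψ holds at a world iff ψ holds at every accessible world, and \Diamond ψ holds iff ψ holds at some accessible world.
Let φ = (r \land p) \lor (r \to \Box p). Evaluate φ at each world:
  0 (successors {1, 4, 6, 7}): φ is true.
  1 (successors {0, 6}): φ is true.
  2 (successors {4, 5, 6}): φ is true.
  3 (successors {4}): φ is true.
  4 (successors {0, 2, 3, 4, 6}): φ is true.
  5 (successors {2, 7}): φ is true.
  6 (successors {0, 1, 2, 4, 7}): φ is false.
  7 (successors {0, 5, 6, 7}): φ is true.
Detail at 0 (witness):
  At 0: r \land p is true, r \to \Box p is false, so (r \land p) \lor (r \to \Box p) is true.
    At 0: r is true, \Box p is false, so r \to \Box p is false.
      At 0: \Box p requires p at every successor {1, 4, 6, 7}.
        p fails at 6, so \Box p is false at 0.

Yes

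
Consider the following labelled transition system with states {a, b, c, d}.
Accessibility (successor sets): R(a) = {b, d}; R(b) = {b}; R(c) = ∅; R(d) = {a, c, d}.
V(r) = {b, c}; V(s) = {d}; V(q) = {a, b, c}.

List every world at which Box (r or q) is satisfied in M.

b, c

Let φ = Box (r or q). Evaluate φ at each world:
  a (successors {b, d}): φ is false.
  b (successors {b}): φ is true.
  c (successors ∅): φ is true.
  d (successors {a, c, d}): φ is false.
For instance, at a:
  At a: Box (r or q) requires r or q at every successor {b, d}.
    r or q fails at d, so Box (r or q) is false at a.
Satisfying worlds: {b, c}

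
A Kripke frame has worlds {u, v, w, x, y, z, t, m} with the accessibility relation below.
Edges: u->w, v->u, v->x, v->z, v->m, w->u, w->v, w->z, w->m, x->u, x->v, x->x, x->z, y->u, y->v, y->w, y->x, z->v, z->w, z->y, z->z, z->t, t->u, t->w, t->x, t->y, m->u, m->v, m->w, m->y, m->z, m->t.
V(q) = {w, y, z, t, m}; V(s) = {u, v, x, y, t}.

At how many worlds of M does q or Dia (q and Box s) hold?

Let φ = q or Dia (q and Box s). Evaluate φ at each world:
  u (successors {w}): φ is false.
  v (successors {u, x, z, m}): φ is false.
  w (successors {u, v, z, m}): φ is true.
  x (successors {u, v, x, z}): φ is false.
  y (successors {u, v, w, x}): φ is true.
  z (successors {v, w, y, z, t}): φ is true.
  t (successors {u, w, x, y}): φ is true.
  m (successors {u, v, w, y, z, t}): φ is true.
For instance, at t:
  At t: q is true, Dia (q and Box s) is false, so q or Dia (q and Box s) is true.
    At t: Dia (q and Box s) requires q and Box s at some successor in {u, w, x, y}.
      At u: q and Box s is false.
      At w: q and Box s is false.
      At x: q and Box s is false.
      At y: q and Box s is false.
    So Dia (q and Box s) is false at t.
Satisfying worlds: {w, y, z, t, m}

5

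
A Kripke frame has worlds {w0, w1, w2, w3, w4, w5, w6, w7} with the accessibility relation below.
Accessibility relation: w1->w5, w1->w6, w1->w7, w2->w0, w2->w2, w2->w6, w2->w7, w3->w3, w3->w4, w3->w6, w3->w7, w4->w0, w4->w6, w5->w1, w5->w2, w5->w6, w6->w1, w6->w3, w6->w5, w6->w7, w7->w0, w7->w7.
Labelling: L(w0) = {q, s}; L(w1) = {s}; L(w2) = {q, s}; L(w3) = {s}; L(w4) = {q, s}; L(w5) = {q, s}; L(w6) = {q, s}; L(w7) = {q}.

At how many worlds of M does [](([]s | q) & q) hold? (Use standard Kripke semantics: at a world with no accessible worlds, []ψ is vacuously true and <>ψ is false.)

5

Let φ = [](([]s | q) & q). Evaluate φ at each world:
  w0 (successors ∅): φ is true.
  w1 (successors {w5, w6, w7}): φ is true.
  w2 (successors {w0, w2, w6, w7}): φ is true.
  w3 (successors {w3, w4, w6, w7}): φ is false.
  w4 (successors {w0, w6}): φ is true.
  w5 (successors {w1, w2, w6}): φ is false.
  w6 (successors {w1, w3, w5, w7}): φ is false.
  w7 (successors {w0, w7}): φ is true.
For instance, at w4:
  At w4: [](([]s | q) & q) requires ([]s | q) & q at every successor {w0, w6}.
      At w0: []s | q is true, q is true, so ([]s | q) & q is true.
      At w6: []s | q is true, q is true, so ([]s | q) & q is true.
  So [](([]s | q) & q) is true at w4.
Satisfying worlds: {w0, w1, w2, w4, w7}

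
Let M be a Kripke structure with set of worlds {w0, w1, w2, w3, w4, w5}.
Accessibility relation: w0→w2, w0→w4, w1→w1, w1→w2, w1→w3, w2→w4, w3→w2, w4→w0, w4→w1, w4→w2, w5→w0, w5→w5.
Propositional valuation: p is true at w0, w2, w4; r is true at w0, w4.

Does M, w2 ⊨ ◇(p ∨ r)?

At w2: ◇(p ∨ r) requires p ∨ r at some successor in {w4}.
  p ∨ r holds at w4, so ◇(p ∨ r) is true at w2.

Yes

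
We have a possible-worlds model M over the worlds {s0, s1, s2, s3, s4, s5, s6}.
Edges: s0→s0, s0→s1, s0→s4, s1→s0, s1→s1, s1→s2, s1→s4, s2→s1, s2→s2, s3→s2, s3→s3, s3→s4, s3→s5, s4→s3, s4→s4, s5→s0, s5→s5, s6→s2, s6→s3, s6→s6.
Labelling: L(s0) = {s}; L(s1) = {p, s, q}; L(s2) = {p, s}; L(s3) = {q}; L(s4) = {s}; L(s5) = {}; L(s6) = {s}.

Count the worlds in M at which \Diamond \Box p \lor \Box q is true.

4

Let φ = \Diamond \Box p \lor \Box q. Evaluate φ at each world:
  s0 (successors {s0, s1, s4}): φ is false.
  s1 (successors {s0, s1, s2, s4}): φ is true.
  s2 (successors {s1, s2}): φ is true.
  s3 (successors {s2, s3, s4, s5}): φ is true.
  s4 (successors {s3, s4}): φ is false.
  s5 (successors {s0, s5}): φ is false.
  s6 (successors {s2, s3, s6}): φ is true.
For instance, at s3:
  At s3: \Diamond \Box p is true, \Box q is false, so \Diamond \Box p \lor \Box q is true.
    At s3: \Diamond \Box p requires \Box p at some successor in {s2, s3, s4, s5}.
      \Box p holds at s2, so \Diamond \Box p is true at s3.
    At s3: \Box q requires q at every successor {s2, s3, s4, s5}.
      q fails at s2, so \Box q is false at s3.
Satisfying worlds: {s1, s2, s3, s6}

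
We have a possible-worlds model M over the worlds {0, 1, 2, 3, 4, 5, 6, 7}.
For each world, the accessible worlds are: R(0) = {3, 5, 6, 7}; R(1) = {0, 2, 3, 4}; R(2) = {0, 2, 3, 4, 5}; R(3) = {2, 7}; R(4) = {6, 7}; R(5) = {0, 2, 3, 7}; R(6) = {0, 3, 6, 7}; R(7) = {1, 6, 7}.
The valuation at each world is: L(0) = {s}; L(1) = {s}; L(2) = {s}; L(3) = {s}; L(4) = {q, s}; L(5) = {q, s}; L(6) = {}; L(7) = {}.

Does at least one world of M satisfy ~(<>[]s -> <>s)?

Recall that []ψ holds at a world iff ψ holds at every accessible world, and <>ψ holds iff ψ holds at some accessible world.
Let φ = ~(<>[]s -> <>s). Evaluate φ at each world:
  0 (successors {3, 5, 6, 7}): φ is false.
  1 (successors {0, 2, 3, 4}): φ is false.
  2 (successors {0, 2, 3, 4, 5}): φ is false.
  3 (successors {2, 7}): φ is false.
  4 (successors {6, 7}): φ is false.
  5 (successors {0, 2, 3, 7}): φ is false.
  6 (successors {0, 3, 6, 7}): φ is false.
  7 (successors {1, 6, 7}): φ is false.
For instance, at 2:
  At 2: <>[]s -> <>s is true, so ~(<>[]s -> <>s) is false.
    At 2: <>[]s is true, <>s is true, so <>[]s -> <>s is true.
      At 2: <>[]s requires []s at some successor in {0, 2, 3, 4, 5}.
        []s holds at 2, so <>[]s is true at 2.
      At 2: <>s requires s at some successor in {0, 2, 3, 4, 5}.
        s holds at 0, so <>s is true at 2.

No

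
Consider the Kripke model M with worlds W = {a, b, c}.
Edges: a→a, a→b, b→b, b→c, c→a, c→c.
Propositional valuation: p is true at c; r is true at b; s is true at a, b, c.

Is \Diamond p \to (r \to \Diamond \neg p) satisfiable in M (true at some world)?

Let φ = \Diamond p \to (r \to \Diamond \neg p). Evaluate φ at each world:
  a (successors {a, b}): φ is true.
  b (successors {b, c}): φ is true.
  c (successors {a, c}): φ is true.
Detail at a (witness):
  At a: \Diamond p is false, r \to \Diamond \neg p is true, so \Diamond p \to (r \to \Diamond \neg p) is true.
    At a: \Diamond p requires p at some successor in {a, b}.
      At a: p is false.
      At b: p is false.
    So \Diamond p is false at a.
    At a: r is false, \Diamond \neg p is true, so r \to \Diamond \neg p is true.
      At a: \Diamond \neg p requires \neg p at some successor in {a, b}.
        \neg p holds at a, so \Diamond \neg p is true at a.

Yes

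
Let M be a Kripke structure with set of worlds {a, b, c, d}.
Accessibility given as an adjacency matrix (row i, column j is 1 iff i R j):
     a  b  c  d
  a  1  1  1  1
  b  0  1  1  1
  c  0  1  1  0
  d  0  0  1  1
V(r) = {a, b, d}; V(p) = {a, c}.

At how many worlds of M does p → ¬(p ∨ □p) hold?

Recall that □ψ holds at a world iff ψ holds at every accessible world, and ◇ψ holds iff ψ holds at some accessible world.
Let φ = p → ¬(p ∨ □p). Evaluate φ at each world:
  a (successors {a, b, c, d}): φ is false.
  b (successors {b, c, d}): φ is true.
  c (successors {b, c}): φ is false.
  d (successors {c, d}): φ is true.
For instance, at b:
  At b: p is false, ¬(p ∨ □p) is true, so p → ¬(p ∨ □p) is true.
    At b: p ∨ □p is false, so ¬(p ∨ □p) is true.
      At b: p is false, □p is false, so p ∨ □p is false.
Satisfying worlds: {b, d}

2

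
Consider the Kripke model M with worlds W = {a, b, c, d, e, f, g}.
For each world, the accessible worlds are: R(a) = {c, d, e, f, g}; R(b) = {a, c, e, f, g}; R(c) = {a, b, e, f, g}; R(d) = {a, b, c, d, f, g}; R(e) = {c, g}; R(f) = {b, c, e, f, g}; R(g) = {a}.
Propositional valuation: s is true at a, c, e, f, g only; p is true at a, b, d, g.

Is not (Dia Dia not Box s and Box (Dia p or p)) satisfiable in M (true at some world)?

No

Let φ = not (Dia Dia not Box s and Box (Dia p or p)). Evaluate φ at each world:
  a (successors {c, d, e, f, g}): φ is false.
  b (successors {a, c, e, f, g}): φ is false.
  c (successors {a, b, e, f, g}): φ is false.
  d (successors {a, b, c, d, f, g}): φ is false.
  e (successors {c, g}): φ is false.
  f (successors {b, c, e, f, g}): φ is false.
  g (successors {a}): φ is false.
For instance, at b:
  At b: Dia Dia not Box s and Box (Dia p or p) is true, so not (Dia Dia not Box s and Box (Dia p or p)) is false.
    At b: Dia Dia not Box s is true, Box (Dia p or p) is true, so Dia Dia not Box s and Box (Dia p or p) is true.
      At b: Dia Dia not Box s requires Dia not Box s at some successor in {a, c, e, f, g}.
        Dia not Box s holds at a, so Dia Dia not Box s is true at b.
      At b: Box (Dia p or p) requires Dia p or p at every successor {a, c, e, f, g}.
        At a: Dia p or p is true.
        At c: Dia p or p is true.
        At e: Dia p or p is true.
        At f: Dia p or p is true.
        At g: Dia p or p is true.
      So Box (Dia p or p) is true at b.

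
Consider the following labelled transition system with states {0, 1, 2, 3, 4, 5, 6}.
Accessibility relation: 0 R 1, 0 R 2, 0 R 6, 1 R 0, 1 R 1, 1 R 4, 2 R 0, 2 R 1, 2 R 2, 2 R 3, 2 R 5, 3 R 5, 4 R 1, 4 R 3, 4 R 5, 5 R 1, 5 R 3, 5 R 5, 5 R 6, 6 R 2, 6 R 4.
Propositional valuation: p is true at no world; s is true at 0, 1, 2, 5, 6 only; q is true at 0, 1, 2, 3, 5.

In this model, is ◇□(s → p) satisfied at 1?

No

At 1: ◇□(s → p) requires □(s → p) at some successor in {0, 1, 4}.
  At 0: □(s → p) is false.
  At 1: □(s → p) is false.
  At 4: □(s → p) is false.
So ◇□(s → p) is false at 1.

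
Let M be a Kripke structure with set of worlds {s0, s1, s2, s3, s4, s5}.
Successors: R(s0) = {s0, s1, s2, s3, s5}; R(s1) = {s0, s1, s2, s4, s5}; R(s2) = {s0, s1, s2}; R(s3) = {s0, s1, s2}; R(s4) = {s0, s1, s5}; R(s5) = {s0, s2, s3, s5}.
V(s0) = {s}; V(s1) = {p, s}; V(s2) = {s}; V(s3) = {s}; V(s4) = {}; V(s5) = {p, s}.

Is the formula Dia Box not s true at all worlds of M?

No

Let φ = Dia Box not s. Evaluate φ at each world:
  s0 (successors {s0, s1, s2, s3, s5}): φ is false.
  s1 (successors {s0, s1, s2, s4, s5}): φ is false.
  s2 (successors {s0, s1, s2}): φ is false.
  s3 (successors {s0, s1, s2}): φ is false.
  s4 (successors {s0, s1, s5}): φ is false.
  s5 (successors {s0, s2, s3, s5}): φ is false.
Detail at s0 (counterexample):
  At s0: Dia Box not s requires Box not s at some successor in {s0, s1, s2, s3, s5}.
    At s0: Box not s is false.
    At s1: Box not s is false.
    At s2: Box not s is false.
    At s3: Box not s is false.
    At s5: Box not s is false.
  So Dia Box not s is false at s0.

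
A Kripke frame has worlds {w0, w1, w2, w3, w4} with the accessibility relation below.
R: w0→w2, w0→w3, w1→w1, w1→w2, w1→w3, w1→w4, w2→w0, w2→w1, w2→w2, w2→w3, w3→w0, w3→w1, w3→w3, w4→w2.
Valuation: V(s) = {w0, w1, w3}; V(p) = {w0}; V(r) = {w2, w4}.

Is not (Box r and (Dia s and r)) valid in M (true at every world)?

Yes

Recall that Box ψ holds at a world iff ψ holds at every accessible world, and Dia ψ holds iff ψ holds at some accessible world.
Let φ = not (Box r and (Dia s and r)). Evaluate φ at each world:
  w0 (successors {w2, w3}): φ is true.
  w1 (successors {w1, w2, w3, w4}): φ is true.
  w2 (successors {w0, w1, w2, w3}): φ is true.
  w3 (successors {w0, w1, w3}): φ is true.
  w4 (successors {w2}): φ is true.
For instance, at w3:
  At w3: Box r and (Dia s and r) is false, so not (Box r and (Dia s and r)) is true.
    At w3: Box r is false, Dia s and r is false, so Box r and (Dia s and r) is false.
      At w3: Box r requires r at every successor {w0, w1, w3}.
        r fails at w0, so Box r is false at w3.
      At w3: Dia s is true, r is false, so Dia s and r is false.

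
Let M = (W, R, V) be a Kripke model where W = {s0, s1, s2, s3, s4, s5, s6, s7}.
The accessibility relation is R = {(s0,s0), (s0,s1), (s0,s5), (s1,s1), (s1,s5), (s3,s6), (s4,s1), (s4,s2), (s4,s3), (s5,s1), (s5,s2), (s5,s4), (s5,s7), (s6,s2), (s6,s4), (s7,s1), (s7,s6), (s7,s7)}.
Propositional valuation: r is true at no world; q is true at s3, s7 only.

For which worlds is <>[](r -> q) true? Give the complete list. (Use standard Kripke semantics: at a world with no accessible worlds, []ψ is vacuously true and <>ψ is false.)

Recall that []ψ holds at a world iff ψ holds at every accessible world, and <>ψ holds iff ψ holds at some accessible world.
Let φ = <>[](r -> q). Evaluate φ at each world:
  s0 (successors {s0, s1, s5}): φ is true.
  s1 (successors {s1, s5}): φ is true.
  s2 (successors ∅): φ is false.
  s3 (successors {s6}): φ is true.
  s4 (successors {s1, s2, s3}): φ is true.
  s5 (successors {s1, s2, s4, s7}): φ is true.
  s6 (successors {s2, s4}): φ is true.
  s7 (successors {s1, s6, s7}): φ is true.
For instance, at s6:
  At s6: <>[](r -> q) requires [](r -> q) at some successor in {s2, s4}.
    [](r -> q) holds at s2, so <>[](r -> q) is true at s6.
      At s2: no accessible worlds, so [](r -> q) holds vacuously.
Satisfying worlds: {s0, s1, s3, s4, s5, s6, s7}

s0, s1, s3, s4, s5, s6, s7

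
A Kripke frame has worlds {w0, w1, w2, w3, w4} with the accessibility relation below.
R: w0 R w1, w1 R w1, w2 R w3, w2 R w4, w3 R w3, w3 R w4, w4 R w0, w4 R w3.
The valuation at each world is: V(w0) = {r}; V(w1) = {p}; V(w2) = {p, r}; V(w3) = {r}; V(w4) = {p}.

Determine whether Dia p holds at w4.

At w4: Dia p requires p at some successor in {w0, w3}.
  At w0: p is false.
  At w3: p is false.
So Dia p is false at w4.

No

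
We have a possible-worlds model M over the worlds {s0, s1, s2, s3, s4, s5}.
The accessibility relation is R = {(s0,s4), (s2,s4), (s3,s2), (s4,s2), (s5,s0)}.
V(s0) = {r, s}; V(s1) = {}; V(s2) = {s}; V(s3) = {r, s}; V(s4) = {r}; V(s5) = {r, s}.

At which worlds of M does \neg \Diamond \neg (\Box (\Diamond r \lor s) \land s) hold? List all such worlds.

s1

Let φ = \neg \Diamond \neg (\Box (\Diamond r \lor s) \land s). Evaluate φ at each world:
  s0 (successors {s4}): φ is false.
  s1 (successors ∅): φ is true.
  s2 (successors {s4}): φ is false.
  s3 (successors {s2}): φ is false.
  s4 (successors {s2}): φ is false.
  s5 (successors {s0}): φ is false.
For instance, at s3:
  At s3: \Diamond \neg (\Box (\Diamond r \lor s) \land s) is true, so \neg \Diamond \neg (\Box (\Diamond r \lor s) \land s) is false.
    At s3: \Diamond \neg (\Box (\Diamond r \lor s) \land s) requires \neg (\Box (\Diamond r \lor s) \land s) at some successor in {s2}.
      \neg (\Box (\Diamond r \lor s) \land s) holds at s2, so \Diamond \neg (\Box (\Diamond r \lor s) \land s) is true at s3.
Satisfying worlds: {s1}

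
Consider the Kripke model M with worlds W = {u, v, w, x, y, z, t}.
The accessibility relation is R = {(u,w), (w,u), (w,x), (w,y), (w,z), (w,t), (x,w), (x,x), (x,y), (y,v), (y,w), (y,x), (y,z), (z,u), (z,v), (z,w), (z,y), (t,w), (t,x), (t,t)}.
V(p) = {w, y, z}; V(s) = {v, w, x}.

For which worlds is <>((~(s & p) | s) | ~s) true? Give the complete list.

Recall that <>ψ holds at a world iff ψ holds at some accessible world.
Let φ = <>((~(s & p) | s) | ~s). Evaluate φ at each world:
  u (successors {w}): φ is true.
  v (successors ∅): φ is false.
  w (successors {u, x, y, z, t}): φ is true.
  x (successors {w, x, y}): φ is true.
  y (successors {v, w, x, z}): φ is true.
  z (successors {u, v, w, y}): φ is true.
  t (successors {w, x, t}): φ is true.
For instance, at y:
  At y: <>((~(s & p) | s) | ~s) requires (~(s & p) | s) | ~s at some successor in {v, w, x, z}.
    (~(s & p) | s) | ~s holds at v, so <>((~(s & p) | s) | ~s) is true at y.
Satisfying worlds: {u, w, x, y, z, t}

u, w, x, y, z, t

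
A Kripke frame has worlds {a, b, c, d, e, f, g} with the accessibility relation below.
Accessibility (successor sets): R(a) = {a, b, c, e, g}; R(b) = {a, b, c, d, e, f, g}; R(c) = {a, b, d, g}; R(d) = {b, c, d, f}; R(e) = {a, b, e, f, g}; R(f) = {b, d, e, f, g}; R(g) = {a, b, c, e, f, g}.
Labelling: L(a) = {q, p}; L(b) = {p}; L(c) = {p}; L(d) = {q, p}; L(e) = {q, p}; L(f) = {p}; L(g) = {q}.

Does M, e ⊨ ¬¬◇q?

At e: ¬◇q is false, so ¬¬◇q is true.
  At e: ◇q is true, so ¬◇q is false.
    At e: ◇q requires q at some successor in {a, b, e, f, g}.
      q holds at a, so ◇q is true at e.

Yes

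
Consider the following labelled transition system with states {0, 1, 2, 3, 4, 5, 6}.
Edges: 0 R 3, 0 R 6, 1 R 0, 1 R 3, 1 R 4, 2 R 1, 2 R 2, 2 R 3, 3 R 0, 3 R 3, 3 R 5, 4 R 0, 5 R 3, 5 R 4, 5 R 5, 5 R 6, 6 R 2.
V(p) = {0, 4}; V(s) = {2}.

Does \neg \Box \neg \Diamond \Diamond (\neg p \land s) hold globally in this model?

Yes

Recall that \Box ψ holds at a world iff ψ holds at every accessible world, and \Diamond ψ holds iff ψ holds at some accessible world.
Let φ = \neg \Box \neg \Diamond \Diamond (\neg p \land s). Evaluate φ at each world:
  0 (successors {3, 6}): φ is true.
  1 (successors {0, 3, 4}): φ is true.
  2 (successors {1, 2, 3}): φ is true.
  3 (successors {0, 3, 5}): φ is true.
  4 (successors {0}): φ is true.
  5 (successors {3, 4, 5, 6}): φ is true.
  6 (successors {2}): φ is true.
For instance, at 1:
  At 1: \Box \neg \Diamond \Diamond (\neg p \land s) is false, so \neg \Box \neg \Diamond \Diamond (\neg p \land s) is true.
    At 1: \Box \neg \Diamond \Diamond (\neg p \land s) requires \neg \Diamond \Diamond (\neg p \land s) at every successor {0, 3, 4}.
      \neg \Diamond \Diamond (\neg p \land s) fails at 0, so \Box \neg \Diamond \Diamond (\neg p \land s) is false at 1.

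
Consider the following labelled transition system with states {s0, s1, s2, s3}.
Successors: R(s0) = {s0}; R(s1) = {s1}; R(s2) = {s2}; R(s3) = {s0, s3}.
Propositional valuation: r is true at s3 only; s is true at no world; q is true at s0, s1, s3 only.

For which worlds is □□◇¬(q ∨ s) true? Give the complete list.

Recall that □ψ holds at a world iff ψ holds at every accessible world, and ◇ψ holds iff ψ holds at some accessible world.
Let φ = □□◇¬(q ∨ s). Evaluate φ at each world:
  s0 (successors {s0}): φ is false.
  s1 (successors {s1}): φ is false.
  s2 (successors {s2}): φ is true.
  s3 (successors {s0, s3}): φ is false.
For instance, at s1:
  At s1: □□◇¬(q ∨ s) requires □◇¬(q ∨ s) at every successor {s1}.
    □◇¬(q ∨ s) fails at s1, so □□◇¬(q ∨ s) is false at s1.
      At s1: □◇¬(q ∨ s) requires ◇¬(q ∨ s) at every successor {s1}.
        ◇¬(q ∨ s) fails at s1, so □◇¬(q ∨ s) is false at s1.
Satisfying worlds: {s2}

s2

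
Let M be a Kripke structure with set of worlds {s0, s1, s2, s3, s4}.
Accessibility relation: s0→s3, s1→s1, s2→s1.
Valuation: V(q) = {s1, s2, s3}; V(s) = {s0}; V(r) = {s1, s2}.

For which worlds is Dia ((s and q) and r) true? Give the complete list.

Recall that Dia ψ holds at a world iff ψ holds at some accessible world.
Let φ = Dia ((s and q) and r). Evaluate φ at each world:
  s0 (successors {s3}): φ is false.
  s1 (successors {s1}): φ is false.
  s2 (successors {s1}): φ is false.
  s3 (successors ∅): φ is false.
  s4 (successors ∅): φ is false.
For instance, at s1:
  At s1: Dia ((s and q) and r) requires (s and q) and r at some successor in {s1}.
    At s1: (s and q) and r is false.
  So Dia ((s and q) and r) is false at s1.
Satisfying worlds: none.

none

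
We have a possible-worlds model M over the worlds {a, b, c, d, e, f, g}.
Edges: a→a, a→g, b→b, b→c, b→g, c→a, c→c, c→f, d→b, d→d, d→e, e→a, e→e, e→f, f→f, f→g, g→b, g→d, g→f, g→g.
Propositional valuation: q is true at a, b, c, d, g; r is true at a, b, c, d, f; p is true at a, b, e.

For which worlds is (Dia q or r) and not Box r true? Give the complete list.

a, b, d, e, f, g

Let φ = (Dia q or r) and not Box r. Evaluate φ at each world:
  a (successors {a, g}): φ is true.
  b (successors {b, c, g}): φ is true.
  c (successors {a, c, f}): φ is false.
  d (successors {b, d, e}): φ is true.
  e (successors {a, e, f}): φ is true.
  f (successors {f, g}): φ is true.
  g (successors {b, d, f, g}): φ is true.
For instance, at f:
  At f: Dia q or r is true, not Box r is true, so (Dia q or r) and not Box r is true.
    At f: Dia q is true, r is true, so Dia q or r is true.
      At f: Dia q requires q at some successor in {f, g}.
        q holds at g, so Dia q is true at f.
    At f: Box r is false, so not Box r is true.
      At f: Box r requires r at every successor {f, g}.
        r fails at g, so Box r is false at f.
Satisfying worlds: {a, b, d, e, f, g}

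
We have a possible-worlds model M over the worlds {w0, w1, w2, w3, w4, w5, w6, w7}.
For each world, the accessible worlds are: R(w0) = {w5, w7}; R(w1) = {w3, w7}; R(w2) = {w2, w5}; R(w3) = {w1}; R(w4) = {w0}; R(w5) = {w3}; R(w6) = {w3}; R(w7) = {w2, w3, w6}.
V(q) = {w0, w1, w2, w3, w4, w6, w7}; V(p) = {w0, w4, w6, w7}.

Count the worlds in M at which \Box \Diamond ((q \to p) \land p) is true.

Let φ = \Box \Diamond ((q \to p) \land p). Evaluate φ at each world:
  w0 (successors {w5, w7}): φ is false.
  w1 (successors {w3, w7}): φ is false.
  w2 (successors {w2, w5}): φ is false.
  w3 (successors {w1}): φ is true.
  w4 (successors {w0}): φ is true.
  w5 (successors {w3}): φ is false.
  w6 (successors {w3}): φ is false.
  w7 (successors {w2, w3, w6}): φ is false.
For instance, at w4:
  At w4: \Box \Diamond ((q \to p) \land p) requires \Diamond ((q \to p) \land p) at every successor {w0}.
      At w0: \Diamond ((q \to p) \land p) requires (q \to p) \land p at some successor in {w5, w7}.
        (q \to p) \land p holds at w7, so \Diamond ((q \to p) \land p) is true at w0.
  So \Box \Diamond ((q \to p) \land p) is true at w4.
Satisfying worlds: {w3, w4}

2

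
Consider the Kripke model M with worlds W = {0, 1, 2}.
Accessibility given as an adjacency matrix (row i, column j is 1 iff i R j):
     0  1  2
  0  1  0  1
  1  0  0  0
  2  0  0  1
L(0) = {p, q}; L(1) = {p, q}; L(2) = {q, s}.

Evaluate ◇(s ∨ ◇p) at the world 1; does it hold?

No

At 1: no accessible worlds, so ◇(s ∨ ◇p) is false.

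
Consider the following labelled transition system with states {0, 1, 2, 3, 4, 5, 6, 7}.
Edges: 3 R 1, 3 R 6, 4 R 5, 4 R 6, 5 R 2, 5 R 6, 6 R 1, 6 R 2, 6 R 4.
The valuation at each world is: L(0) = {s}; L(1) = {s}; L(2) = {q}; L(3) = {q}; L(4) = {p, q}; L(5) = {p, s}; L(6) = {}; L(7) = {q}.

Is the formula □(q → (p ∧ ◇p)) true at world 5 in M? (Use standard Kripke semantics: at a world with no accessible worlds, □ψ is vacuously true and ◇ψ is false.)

No

Recall that □ψ holds at a world iff ψ holds at every accessible world, and ◇ψ holds iff ψ holds at some accessible world.
At 5: □(q → (p ∧ ◇p)) requires q → (p ∧ ◇p) at every successor {2, 6}.
  q → (p ∧ ◇p) fails at 2, so □(q → (p ∧ ◇p)) is false at 5.
    At 2: q is true, p ∧ ◇p is false, so q → (p ∧ ◇p) is false.
      At 2: p is false, ◇p is false, so p ∧ ◇p is false.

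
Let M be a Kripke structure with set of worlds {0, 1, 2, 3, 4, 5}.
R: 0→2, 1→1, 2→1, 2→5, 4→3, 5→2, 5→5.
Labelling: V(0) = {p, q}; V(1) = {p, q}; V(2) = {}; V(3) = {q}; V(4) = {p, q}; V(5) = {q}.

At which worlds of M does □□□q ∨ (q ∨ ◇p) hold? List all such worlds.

0, 1, 2, 3, 4, 5

Let φ = □□□q ∨ (q ∨ ◇p). Evaluate φ at each world:
  0 (successors {2}): φ is true.
  1 (successors {1}): φ is true.
  2 (successors {1, 5}): φ is true.
  3 (successors ∅): φ is true.
  4 (successors {3}): φ is true.
  5 (successors {2, 5}): φ is true.
For instance, at 4:
  At 4: □□□q is true, q ∨ ◇p is true, so □□□q ∨ (q ∨ ◇p) is true.
    At 4: □□□q requires □□q at every successor {3}.
      At 3: □□q is true.
    So □□□q is true at 4.
    At 4: q is true, ◇p is false, so q ∨ ◇p is true.
      At 4: ◇p requires p at some successor in {3}.
        At 3: p is false.
      So ◇p is false at 4.
Satisfying worlds: {0, 1, 2, 3, 4, 5}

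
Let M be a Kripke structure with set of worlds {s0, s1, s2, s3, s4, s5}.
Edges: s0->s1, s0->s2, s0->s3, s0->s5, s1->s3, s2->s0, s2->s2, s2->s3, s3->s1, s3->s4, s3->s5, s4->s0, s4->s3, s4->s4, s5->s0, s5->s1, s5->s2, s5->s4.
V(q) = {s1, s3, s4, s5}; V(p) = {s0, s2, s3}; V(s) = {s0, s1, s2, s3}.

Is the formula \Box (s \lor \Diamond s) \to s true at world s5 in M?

No

Recall that \Box ψ holds at a world iff ψ holds at every accessible world, and \Diamond ψ holds iff ψ holds at some accessible world.
At s5: \Box (s \lor \Diamond s) is true, s is false, so \Box (s \lor \Diamond s) \to s is false.
  At s5: \Box (s \lor \Diamond s) requires s \lor \Diamond s at every successor {s0, s1, s2, s4}.
    At s0: s \lor \Diamond s is true.
    At s1: s \lor \Diamond s is true.
    At s2: s \lor \Diamond s is true.
    At s4: s \lor \Diamond s is true.
  So \Box (s \lor \Diamond s) is true at s5.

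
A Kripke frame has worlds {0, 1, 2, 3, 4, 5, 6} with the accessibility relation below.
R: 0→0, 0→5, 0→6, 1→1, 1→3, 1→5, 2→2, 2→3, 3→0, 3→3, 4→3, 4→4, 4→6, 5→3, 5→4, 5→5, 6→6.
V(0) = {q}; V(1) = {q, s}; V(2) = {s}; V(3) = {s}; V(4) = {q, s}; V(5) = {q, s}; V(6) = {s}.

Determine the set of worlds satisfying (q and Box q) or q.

0, 1, 4, 5

Recall that Box ψ holds at a world iff ψ holds at every accessible world, and Dia ψ holds iff ψ holds at some accessible world.
Let φ = (q and Box q) or q. Evaluate φ at each world:
  0 (successors {0, 5, 6}): φ is true.
  1 (successors {1, 3, 5}): φ is true.
  2 (successors {2, 3}): φ is false.
  3 (successors {0, 3}): φ is false.
  4 (successors {3, 4, 6}): φ is true.
  5 (successors {3, 4, 5}): φ is true.
  6 (successors {6}): φ is false.
For instance, at 0:
  At 0: q and Box q is false, q is true, so (q and Box q) or q is true.
    At 0: q is true, Box q is false, so q and Box q is false.
      At 0: Box q requires q at every successor {0, 5, 6}.
        q fails at 6, so Box q is false at 0.
Satisfying worlds: {0, 1, 4, 5}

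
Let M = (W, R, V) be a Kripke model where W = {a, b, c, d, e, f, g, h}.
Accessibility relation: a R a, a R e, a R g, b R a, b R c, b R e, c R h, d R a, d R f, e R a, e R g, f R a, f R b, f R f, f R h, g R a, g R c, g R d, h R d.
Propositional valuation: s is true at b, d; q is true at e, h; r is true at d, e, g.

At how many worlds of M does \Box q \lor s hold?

3

Recall that \Box ψ holds at a world iff ψ holds at every accessible world, and \Diamond ψ holds iff ψ holds at some accessible world.
Let φ = \Box q \lor s. Evaluate φ at each world:
  a (successors {a, e, g}): φ is false.
  b (successors {a, c, e}): φ is true.
  c (successors {h}): φ is true.
  d (successors {a, f}): φ is true.
  e (successors {a, g}): φ is false.
  f (successors {a, b, f, h}): φ is false.
  g (successors {a, c, d}): φ is false.
  h (successors {d}): φ is false.
For instance, at e:
  At e: \Box q is false, s is false, so \Box q \lor s is false.
    At e: \Box q requires q at every successor {a, g}.
      q fails at a, so \Box q is false at e.
Satisfying worlds: {b, c, d}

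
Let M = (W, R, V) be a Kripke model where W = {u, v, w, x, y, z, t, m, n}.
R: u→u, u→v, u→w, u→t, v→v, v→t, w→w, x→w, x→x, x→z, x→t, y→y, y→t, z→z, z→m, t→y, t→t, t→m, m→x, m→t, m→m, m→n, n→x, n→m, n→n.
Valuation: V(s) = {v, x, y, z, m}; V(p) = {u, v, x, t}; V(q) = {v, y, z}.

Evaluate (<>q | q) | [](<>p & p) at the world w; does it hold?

At w: <>q | q is false, [](<>p & p) is false, so (<>q | q) | [](<>p & p) is false.
  At w: <>q is false, q is false, so <>q | q is false.
    At w: <>q requires q at some successor in {w}.
      At w: q is false.
    So <>q is false at w.
  At w: [](<>p & p) requires <>p & p at every successor {w}.
    <>p & p fails at w, so [](<>p & p) is false at w.
      At w: <>p is false, p is false, so <>p & p is false.

No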